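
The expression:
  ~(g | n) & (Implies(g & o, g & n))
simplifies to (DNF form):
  ~g & ~n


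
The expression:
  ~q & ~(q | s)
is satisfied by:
  {q: False, s: False}


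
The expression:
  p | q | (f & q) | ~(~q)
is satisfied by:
  {q: True, p: True}
  {q: True, p: False}
  {p: True, q: False}


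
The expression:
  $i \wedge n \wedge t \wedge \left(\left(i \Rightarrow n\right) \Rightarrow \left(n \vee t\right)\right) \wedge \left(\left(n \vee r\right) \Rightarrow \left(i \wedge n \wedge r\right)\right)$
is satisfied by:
  {t: True, i: True, r: True, n: True}


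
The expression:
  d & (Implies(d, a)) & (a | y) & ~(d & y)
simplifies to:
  a & d & ~y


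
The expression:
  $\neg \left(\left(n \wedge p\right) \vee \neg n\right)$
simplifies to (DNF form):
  $n \wedge \neg p$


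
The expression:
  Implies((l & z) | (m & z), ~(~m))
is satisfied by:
  {m: True, l: False, z: False}
  {l: False, z: False, m: False}
  {z: True, m: True, l: False}
  {z: True, l: False, m: False}
  {m: True, l: True, z: False}
  {l: True, m: False, z: False}
  {z: True, l: True, m: True}


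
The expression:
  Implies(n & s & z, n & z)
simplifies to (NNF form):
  True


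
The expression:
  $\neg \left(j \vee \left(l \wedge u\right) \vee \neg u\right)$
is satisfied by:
  {u: True, l: False, j: False}


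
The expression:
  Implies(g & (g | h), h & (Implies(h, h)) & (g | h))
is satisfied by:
  {h: True, g: False}
  {g: False, h: False}
  {g: True, h: True}


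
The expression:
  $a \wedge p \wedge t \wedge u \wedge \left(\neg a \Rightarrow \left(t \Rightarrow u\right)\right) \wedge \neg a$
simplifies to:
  $\text{False}$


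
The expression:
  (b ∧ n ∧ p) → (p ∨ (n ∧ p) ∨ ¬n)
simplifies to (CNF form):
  True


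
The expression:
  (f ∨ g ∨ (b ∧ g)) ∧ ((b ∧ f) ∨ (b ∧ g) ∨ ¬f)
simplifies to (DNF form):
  (b ∧ f) ∨ (g ∧ ¬f)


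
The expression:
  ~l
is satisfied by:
  {l: False}


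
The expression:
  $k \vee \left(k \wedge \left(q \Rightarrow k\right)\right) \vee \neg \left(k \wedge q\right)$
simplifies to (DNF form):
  $\text{True}$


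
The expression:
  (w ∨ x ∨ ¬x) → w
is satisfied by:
  {w: True}


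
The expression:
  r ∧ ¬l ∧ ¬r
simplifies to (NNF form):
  False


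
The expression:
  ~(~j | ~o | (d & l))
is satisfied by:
  {j: True, o: True, l: False, d: False}
  {j: True, d: True, o: True, l: False}
  {j: True, l: True, o: True, d: False}


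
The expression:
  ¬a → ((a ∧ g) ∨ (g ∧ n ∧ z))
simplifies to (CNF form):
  (a ∨ g) ∧ (a ∨ n) ∧ (a ∨ z)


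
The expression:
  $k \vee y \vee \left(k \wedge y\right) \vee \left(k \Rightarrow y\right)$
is always true.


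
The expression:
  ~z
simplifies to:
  ~z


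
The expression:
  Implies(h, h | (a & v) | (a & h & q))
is always true.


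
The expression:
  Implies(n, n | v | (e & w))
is always true.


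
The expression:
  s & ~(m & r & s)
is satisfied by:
  {s: True, m: False, r: False}
  {r: True, s: True, m: False}
  {m: True, s: True, r: False}


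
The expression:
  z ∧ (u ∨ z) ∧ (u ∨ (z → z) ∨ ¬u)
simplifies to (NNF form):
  z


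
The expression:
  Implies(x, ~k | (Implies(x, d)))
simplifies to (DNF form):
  d | ~k | ~x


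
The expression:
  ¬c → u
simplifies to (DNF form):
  c ∨ u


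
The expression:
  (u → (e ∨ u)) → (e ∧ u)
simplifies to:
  e ∧ u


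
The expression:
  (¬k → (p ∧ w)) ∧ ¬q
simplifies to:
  ¬q ∧ (k ∨ p) ∧ (k ∨ w)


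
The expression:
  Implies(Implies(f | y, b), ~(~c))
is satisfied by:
  {c: True, f: True, y: True, b: False}
  {c: True, f: True, y: False, b: False}
  {c: True, y: True, f: False, b: False}
  {c: True, y: False, f: False, b: False}
  {b: True, c: True, f: True, y: True}
  {b: True, c: True, f: True, y: False}
  {b: True, c: True, f: False, y: True}
  {b: True, c: True, f: False, y: False}
  {f: True, y: True, c: False, b: False}
  {f: True, c: False, y: False, b: False}
  {y: True, c: False, f: False, b: False}


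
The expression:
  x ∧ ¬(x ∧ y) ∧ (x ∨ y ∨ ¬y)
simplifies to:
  x ∧ ¬y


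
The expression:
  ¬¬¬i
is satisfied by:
  {i: False}


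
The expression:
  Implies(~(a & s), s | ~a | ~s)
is always true.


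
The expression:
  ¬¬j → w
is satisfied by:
  {w: True, j: False}
  {j: False, w: False}
  {j: True, w: True}


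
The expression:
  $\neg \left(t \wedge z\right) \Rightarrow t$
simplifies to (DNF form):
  $t$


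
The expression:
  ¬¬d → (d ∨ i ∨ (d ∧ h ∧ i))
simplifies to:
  True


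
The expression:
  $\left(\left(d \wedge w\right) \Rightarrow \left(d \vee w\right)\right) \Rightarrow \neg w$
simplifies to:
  $\neg w$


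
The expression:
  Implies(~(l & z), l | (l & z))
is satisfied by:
  {l: True}


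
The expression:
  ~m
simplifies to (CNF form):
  ~m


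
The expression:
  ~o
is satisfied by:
  {o: False}


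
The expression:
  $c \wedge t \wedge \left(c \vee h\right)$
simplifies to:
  $c \wedge t$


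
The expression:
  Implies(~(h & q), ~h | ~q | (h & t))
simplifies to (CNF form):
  True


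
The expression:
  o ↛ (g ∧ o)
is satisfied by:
  {o: True, g: False}


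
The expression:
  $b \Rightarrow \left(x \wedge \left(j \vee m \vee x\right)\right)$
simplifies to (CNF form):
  $x \vee \neg b$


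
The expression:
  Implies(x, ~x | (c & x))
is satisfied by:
  {c: True, x: False}
  {x: False, c: False}
  {x: True, c: True}


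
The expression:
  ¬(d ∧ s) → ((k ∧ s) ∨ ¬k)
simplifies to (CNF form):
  s ∨ ¬k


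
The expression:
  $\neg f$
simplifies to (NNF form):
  $\neg f$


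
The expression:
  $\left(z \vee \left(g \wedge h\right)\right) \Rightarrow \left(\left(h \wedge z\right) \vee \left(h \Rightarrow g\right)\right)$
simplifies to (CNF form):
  $\text{True}$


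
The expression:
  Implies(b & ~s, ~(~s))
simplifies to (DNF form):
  s | ~b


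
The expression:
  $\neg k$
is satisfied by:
  {k: False}


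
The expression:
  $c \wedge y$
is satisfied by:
  {c: True, y: True}


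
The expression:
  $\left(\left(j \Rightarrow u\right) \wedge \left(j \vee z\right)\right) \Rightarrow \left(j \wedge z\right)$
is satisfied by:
  {u: False, z: False, j: False}
  {j: True, u: False, z: False}
  {u: True, j: False, z: False}
  {z: True, j: True, u: False}
  {z: True, j: True, u: True}


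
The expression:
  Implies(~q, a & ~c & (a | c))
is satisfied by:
  {a: True, q: True, c: False}
  {q: True, c: False, a: False}
  {a: True, q: True, c: True}
  {q: True, c: True, a: False}
  {a: True, c: False, q: False}


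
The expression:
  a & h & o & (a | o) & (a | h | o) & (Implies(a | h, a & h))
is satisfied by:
  {a: True, h: True, o: True}


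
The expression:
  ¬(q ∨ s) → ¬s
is always true.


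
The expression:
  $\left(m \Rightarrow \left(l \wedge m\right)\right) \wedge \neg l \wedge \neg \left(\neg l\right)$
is never true.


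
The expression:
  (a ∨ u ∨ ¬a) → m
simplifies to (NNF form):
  m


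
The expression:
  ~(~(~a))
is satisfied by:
  {a: False}


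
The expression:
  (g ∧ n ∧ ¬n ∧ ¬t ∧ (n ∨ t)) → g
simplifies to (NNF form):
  True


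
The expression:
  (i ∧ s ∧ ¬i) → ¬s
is always true.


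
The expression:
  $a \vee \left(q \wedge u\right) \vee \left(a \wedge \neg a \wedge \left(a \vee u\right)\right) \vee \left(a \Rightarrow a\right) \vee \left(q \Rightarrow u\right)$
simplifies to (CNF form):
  $\text{True}$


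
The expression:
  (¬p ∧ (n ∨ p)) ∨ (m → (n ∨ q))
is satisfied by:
  {n: True, q: True, m: False}
  {n: True, m: False, q: False}
  {q: True, m: False, n: False}
  {q: False, m: False, n: False}
  {n: True, q: True, m: True}
  {n: True, m: True, q: False}
  {q: True, m: True, n: False}


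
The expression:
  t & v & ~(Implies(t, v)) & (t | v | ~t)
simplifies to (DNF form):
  False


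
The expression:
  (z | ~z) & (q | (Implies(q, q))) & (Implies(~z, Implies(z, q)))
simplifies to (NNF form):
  True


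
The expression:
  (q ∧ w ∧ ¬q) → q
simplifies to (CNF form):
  True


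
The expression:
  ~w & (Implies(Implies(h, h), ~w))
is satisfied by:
  {w: False}


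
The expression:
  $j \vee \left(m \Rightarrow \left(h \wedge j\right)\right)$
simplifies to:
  $j \vee \neg m$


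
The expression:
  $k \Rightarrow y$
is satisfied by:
  {y: True, k: False}
  {k: False, y: False}
  {k: True, y: True}


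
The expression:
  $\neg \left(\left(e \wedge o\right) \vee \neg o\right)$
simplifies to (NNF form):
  $o \wedge \neg e$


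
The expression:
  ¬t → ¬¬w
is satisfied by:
  {t: True, w: True}
  {t: True, w: False}
  {w: True, t: False}


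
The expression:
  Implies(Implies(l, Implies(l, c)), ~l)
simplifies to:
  ~c | ~l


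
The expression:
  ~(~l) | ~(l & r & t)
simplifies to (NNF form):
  True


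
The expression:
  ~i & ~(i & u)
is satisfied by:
  {i: False}


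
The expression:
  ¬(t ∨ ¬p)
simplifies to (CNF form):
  p ∧ ¬t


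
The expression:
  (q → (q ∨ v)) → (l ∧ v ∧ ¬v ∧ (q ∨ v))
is never true.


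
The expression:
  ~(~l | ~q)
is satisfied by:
  {q: True, l: True}


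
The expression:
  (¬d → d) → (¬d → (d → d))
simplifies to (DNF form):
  True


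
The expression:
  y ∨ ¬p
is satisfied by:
  {y: True, p: False}
  {p: False, y: False}
  {p: True, y: True}


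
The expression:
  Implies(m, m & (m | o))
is always true.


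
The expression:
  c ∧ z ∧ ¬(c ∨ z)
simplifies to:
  False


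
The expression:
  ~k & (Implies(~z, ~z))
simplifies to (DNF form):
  ~k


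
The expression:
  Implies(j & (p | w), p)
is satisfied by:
  {p: True, w: False, j: False}
  {w: False, j: False, p: False}
  {j: True, p: True, w: False}
  {j: True, w: False, p: False}
  {p: True, w: True, j: False}
  {w: True, p: False, j: False}
  {j: True, w: True, p: True}


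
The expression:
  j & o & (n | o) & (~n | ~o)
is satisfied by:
  {j: True, o: True, n: False}


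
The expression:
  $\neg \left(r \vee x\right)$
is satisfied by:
  {x: False, r: False}


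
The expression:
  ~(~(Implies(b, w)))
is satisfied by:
  {w: True, b: False}
  {b: False, w: False}
  {b: True, w: True}


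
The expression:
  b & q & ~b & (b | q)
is never true.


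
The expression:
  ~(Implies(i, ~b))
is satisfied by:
  {i: True, b: True}


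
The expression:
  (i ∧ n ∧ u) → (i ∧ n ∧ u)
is always true.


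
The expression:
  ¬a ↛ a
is always true.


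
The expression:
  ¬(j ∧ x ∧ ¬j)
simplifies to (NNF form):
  True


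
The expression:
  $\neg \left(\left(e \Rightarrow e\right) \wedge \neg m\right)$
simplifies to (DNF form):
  $m$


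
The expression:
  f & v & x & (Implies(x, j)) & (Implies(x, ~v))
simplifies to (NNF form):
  False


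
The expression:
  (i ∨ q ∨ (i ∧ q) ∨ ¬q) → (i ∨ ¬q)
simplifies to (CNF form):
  i ∨ ¬q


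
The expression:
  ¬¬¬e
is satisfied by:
  {e: False}


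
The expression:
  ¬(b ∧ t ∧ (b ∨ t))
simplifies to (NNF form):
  ¬b ∨ ¬t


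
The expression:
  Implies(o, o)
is always true.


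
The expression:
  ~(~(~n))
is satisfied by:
  {n: False}


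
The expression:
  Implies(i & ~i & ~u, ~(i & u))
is always true.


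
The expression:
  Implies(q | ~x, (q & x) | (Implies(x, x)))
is always true.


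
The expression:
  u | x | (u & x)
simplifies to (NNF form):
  u | x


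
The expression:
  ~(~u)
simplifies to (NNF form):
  u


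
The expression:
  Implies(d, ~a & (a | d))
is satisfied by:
  {d: False, a: False}
  {a: True, d: False}
  {d: True, a: False}


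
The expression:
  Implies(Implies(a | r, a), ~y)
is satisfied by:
  {r: True, y: False, a: False}
  {r: False, y: False, a: False}
  {a: True, r: True, y: False}
  {a: True, r: False, y: False}
  {y: True, r: True, a: False}


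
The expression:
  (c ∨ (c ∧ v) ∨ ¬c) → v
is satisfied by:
  {v: True}


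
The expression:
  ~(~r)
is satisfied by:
  {r: True}


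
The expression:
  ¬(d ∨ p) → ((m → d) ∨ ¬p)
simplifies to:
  True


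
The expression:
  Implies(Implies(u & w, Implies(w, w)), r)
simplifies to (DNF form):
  r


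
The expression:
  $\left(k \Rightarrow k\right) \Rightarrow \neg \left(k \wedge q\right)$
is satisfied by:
  {k: False, q: False}
  {q: True, k: False}
  {k: True, q: False}


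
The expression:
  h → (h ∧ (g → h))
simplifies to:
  True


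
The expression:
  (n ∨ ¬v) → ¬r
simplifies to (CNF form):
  (v ∨ ¬r) ∧ (¬n ∨ ¬r)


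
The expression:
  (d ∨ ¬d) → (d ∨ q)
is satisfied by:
  {d: True, q: True}
  {d: True, q: False}
  {q: True, d: False}


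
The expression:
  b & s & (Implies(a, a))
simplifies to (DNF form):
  b & s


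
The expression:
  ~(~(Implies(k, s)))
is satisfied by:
  {s: True, k: False}
  {k: False, s: False}
  {k: True, s: True}


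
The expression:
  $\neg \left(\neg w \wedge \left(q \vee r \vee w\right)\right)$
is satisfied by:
  {w: True, r: False, q: False}
  {q: True, w: True, r: False}
  {w: True, r: True, q: False}
  {q: True, w: True, r: True}
  {q: False, r: False, w: False}


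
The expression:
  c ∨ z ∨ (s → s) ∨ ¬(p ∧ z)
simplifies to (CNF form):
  True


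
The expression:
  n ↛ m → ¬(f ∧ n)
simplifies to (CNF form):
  m ∨ ¬f ∨ ¬n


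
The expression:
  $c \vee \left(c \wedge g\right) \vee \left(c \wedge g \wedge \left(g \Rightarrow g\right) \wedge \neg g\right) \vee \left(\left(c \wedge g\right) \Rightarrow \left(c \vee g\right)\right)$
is always true.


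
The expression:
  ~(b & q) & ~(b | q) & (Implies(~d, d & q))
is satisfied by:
  {d: True, q: False, b: False}


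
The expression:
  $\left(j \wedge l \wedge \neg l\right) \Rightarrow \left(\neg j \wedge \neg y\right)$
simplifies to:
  $\text{True}$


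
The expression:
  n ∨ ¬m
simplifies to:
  n ∨ ¬m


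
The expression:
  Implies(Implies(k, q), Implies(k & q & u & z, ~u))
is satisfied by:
  {u: False, k: False, q: False, z: False}
  {z: True, u: False, k: False, q: False}
  {q: True, u: False, k: False, z: False}
  {z: True, q: True, u: False, k: False}
  {k: True, z: False, u: False, q: False}
  {z: True, k: True, u: False, q: False}
  {q: True, k: True, z: False, u: False}
  {z: True, q: True, k: True, u: False}
  {u: True, q: False, k: False, z: False}
  {z: True, u: True, q: False, k: False}
  {q: True, u: True, z: False, k: False}
  {z: True, q: True, u: True, k: False}
  {k: True, u: True, q: False, z: False}
  {z: True, k: True, u: True, q: False}
  {q: True, k: True, u: True, z: False}


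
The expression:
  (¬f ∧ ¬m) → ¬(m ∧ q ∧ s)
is always true.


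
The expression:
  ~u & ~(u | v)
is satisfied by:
  {u: False, v: False}


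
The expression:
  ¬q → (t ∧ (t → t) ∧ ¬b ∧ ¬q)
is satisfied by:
  {q: True, t: True, b: False}
  {q: True, t: False, b: False}
  {b: True, q: True, t: True}
  {b: True, q: True, t: False}
  {t: True, b: False, q: False}


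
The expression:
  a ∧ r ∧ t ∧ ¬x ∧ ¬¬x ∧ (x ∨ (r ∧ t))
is never true.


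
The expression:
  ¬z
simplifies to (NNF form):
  ¬z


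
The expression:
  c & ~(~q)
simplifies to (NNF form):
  c & q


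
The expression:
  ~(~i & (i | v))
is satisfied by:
  {i: True, v: False}
  {v: False, i: False}
  {v: True, i: True}


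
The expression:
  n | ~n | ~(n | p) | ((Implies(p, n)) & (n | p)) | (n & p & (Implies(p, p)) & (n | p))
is always true.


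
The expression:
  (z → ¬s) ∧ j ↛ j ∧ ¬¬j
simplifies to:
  False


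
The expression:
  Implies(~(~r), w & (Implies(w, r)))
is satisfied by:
  {w: True, r: False}
  {r: False, w: False}
  {r: True, w: True}


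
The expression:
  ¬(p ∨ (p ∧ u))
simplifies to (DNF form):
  ¬p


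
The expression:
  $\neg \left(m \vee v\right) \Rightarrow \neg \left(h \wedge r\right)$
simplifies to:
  $m \vee v \vee \neg h \vee \neg r$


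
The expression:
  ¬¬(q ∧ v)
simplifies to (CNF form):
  q ∧ v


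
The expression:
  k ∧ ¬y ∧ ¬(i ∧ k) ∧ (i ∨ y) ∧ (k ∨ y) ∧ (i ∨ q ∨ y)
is never true.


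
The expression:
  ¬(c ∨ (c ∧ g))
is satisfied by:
  {c: False}


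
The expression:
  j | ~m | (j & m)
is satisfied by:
  {j: True, m: False}
  {m: False, j: False}
  {m: True, j: True}


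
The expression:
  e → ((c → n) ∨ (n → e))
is always true.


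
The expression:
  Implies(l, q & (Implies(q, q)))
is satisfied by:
  {q: True, l: False}
  {l: False, q: False}
  {l: True, q: True}


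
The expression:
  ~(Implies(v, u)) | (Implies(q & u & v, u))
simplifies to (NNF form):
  True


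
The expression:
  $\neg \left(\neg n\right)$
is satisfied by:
  {n: True}


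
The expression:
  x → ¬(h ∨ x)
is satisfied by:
  {x: False}


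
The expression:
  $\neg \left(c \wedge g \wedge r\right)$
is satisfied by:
  {g: False, c: False, r: False}
  {r: True, g: False, c: False}
  {c: True, g: False, r: False}
  {r: True, c: True, g: False}
  {g: True, r: False, c: False}
  {r: True, g: True, c: False}
  {c: True, g: True, r: False}


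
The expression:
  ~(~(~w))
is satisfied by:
  {w: False}


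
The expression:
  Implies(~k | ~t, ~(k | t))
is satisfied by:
  {t: False, k: False}
  {k: True, t: True}


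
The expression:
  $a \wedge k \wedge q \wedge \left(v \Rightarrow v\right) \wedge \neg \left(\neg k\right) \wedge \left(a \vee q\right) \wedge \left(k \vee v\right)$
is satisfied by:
  {a: True, q: True, k: True}


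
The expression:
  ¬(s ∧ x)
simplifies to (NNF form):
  ¬s ∨ ¬x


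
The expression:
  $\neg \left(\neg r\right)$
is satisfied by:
  {r: True}


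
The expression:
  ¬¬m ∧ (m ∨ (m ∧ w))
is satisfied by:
  {m: True}


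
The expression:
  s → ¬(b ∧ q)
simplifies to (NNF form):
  ¬b ∨ ¬q ∨ ¬s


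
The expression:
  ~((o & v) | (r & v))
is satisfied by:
  {o: False, v: False, r: False}
  {r: True, o: False, v: False}
  {o: True, r: False, v: False}
  {r: True, o: True, v: False}
  {v: True, r: False, o: False}


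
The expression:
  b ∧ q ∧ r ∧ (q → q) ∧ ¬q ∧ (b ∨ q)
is never true.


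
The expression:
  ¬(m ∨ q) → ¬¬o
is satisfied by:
  {q: True, m: True, o: True}
  {q: True, m: True, o: False}
  {q: True, o: True, m: False}
  {q: True, o: False, m: False}
  {m: True, o: True, q: False}
  {m: True, o: False, q: False}
  {o: True, m: False, q: False}


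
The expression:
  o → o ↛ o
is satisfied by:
  {o: False}


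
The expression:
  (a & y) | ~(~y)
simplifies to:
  y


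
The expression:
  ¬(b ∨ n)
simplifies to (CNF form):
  ¬b ∧ ¬n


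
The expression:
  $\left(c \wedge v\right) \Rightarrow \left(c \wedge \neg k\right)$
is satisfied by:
  {k: False, c: False, v: False}
  {v: True, k: False, c: False}
  {c: True, k: False, v: False}
  {v: True, c: True, k: False}
  {k: True, v: False, c: False}
  {v: True, k: True, c: False}
  {c: True, k: True, v: False}


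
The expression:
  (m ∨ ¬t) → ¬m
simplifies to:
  ¬m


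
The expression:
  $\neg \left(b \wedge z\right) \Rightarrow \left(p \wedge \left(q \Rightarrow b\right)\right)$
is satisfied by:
  {b: True, z: True, p: True, q: False}
  {b: True, p: True, z: False, q: False}
  {b: True, q: True, z: True, p: True}
  {b: True, q: True, p: True, z: False}
  {b: True, z: True, p: False, q: False}
  {b: True, q: True, z: True, p: False}
  {z: True, p: True, q: False, b: False}
  {p: True, q: False, z: False, b: False}


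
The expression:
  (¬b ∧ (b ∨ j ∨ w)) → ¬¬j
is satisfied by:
  {j: True, b: True, w: False}
  {j: True, w: False, b: False}
  {b: True, w: False, j: False}
  {b: False, w: False, j: False}
  {j: True, b: True, w: True}
  {j: True, w: True, b: False}
  {b: True, w: True, j: False}


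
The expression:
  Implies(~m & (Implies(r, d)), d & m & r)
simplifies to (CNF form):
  (m | r) & (m | ~d)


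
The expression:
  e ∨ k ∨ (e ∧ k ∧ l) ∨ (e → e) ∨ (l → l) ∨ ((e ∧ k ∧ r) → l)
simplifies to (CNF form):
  True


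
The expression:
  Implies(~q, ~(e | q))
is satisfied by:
  {q: True, e: False}
  {e: False, q: False}
  {e: True, q: True}


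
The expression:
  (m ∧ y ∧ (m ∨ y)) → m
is always true.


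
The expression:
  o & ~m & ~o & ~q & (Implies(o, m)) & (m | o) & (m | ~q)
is never true.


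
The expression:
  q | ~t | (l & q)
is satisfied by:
  {q: True, t: False}
  {t: False, q: False}
  {t: True, q: True}


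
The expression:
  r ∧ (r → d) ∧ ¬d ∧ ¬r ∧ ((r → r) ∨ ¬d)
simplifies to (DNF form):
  False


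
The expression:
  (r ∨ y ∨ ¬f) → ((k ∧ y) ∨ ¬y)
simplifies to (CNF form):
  k ∨ ¬y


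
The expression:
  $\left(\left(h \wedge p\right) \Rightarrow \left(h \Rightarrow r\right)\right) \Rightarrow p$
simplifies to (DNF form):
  $p$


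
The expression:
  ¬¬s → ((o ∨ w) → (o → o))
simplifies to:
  True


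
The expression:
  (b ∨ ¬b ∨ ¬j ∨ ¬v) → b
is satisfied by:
  {b: True}


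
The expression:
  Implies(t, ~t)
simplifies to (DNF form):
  ~t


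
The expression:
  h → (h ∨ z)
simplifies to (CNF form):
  True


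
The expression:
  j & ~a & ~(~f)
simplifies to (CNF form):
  f & j & ~a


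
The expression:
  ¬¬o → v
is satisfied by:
  {v: True, o: False}
  {o: False, v: False}
  {o: True, v: True}


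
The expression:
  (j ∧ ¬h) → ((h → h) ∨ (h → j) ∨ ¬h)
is always true.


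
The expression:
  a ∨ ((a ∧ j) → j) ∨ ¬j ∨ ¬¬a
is always true.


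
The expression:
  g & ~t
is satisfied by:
  {g: True, t: False}


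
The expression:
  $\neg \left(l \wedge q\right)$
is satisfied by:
  {l: False, q: False}
  {q: True, l: False}
  {l: True, q: False}


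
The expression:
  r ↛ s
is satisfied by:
  {r: True, s: False}


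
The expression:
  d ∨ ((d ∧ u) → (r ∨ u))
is always true.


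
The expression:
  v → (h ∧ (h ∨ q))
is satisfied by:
  {h: True, v: False}
  {v: False, h: False}
  {v: True, h: True}


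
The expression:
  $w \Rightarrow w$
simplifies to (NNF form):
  $\text{True}$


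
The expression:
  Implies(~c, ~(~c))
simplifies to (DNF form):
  c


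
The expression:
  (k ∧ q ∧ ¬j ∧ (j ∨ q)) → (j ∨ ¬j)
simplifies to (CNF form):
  True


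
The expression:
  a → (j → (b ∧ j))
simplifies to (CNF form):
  b ∨ ¬a ∨ ¬j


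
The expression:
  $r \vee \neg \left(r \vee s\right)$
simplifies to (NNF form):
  $r \vee \neg s$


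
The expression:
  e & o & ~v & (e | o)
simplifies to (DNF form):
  e & o & ~v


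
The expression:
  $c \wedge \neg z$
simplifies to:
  $c \wedge \neg z$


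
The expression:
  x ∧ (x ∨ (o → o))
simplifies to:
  x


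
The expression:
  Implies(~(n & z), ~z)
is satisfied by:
  {n: True, z: False}
  {z: False, n: False}
  {z: True, n: True}


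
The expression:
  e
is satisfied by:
  {e: True}


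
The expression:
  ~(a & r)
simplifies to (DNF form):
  ~a | ~r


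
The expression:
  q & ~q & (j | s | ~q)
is never true.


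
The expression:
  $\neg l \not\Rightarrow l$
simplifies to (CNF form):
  $\neg l$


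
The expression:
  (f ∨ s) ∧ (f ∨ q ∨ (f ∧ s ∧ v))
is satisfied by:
  {s: True, f: True, q: True}
  {s: True, f: True, q: False}
  {f: True, q: True, s: False}
  {f: True, q: False, s: False}
  {s: True, q: True, f: False}


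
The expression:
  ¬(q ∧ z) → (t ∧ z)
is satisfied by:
  {z: True, t: True, q: True}
  {z: True, t: True, q: False}
  {z: True, q: True, t: False}


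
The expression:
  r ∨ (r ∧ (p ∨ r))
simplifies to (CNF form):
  r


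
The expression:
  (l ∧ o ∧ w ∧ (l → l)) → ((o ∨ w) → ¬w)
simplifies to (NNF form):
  ¬l ∨ ¬o ∨ ¬w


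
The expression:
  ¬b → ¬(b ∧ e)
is always true.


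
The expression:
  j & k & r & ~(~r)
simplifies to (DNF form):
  j & k & r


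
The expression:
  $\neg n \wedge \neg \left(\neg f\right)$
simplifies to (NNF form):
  $f \wedge \neg n$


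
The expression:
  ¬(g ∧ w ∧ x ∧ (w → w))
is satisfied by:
  {w: False, x: False, g: False}
  {g: True, w: False, x: False}
  {x: True, w: False, g: False}
  {g: True, x: True, w: False}
  {w: True, g: False, x: False}
  {g: True, w: True, x: False}
  {x: True, w: True, g: False}


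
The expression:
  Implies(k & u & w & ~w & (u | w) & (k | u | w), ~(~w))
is always true.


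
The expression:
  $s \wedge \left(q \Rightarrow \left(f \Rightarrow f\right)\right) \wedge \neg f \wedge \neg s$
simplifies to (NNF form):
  $\text{False}$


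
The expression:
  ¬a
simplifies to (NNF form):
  ¬a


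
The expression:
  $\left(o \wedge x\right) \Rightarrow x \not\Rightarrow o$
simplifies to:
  $\neg o \vee \neg x$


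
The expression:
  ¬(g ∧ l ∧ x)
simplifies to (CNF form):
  ¬g ∨ ¬l ∨ ¬x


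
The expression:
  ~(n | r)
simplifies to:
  ~n & ~r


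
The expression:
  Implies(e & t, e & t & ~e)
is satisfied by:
  {e: False, t: False}
  {t: True, e: False}
  {e: True, t: False}


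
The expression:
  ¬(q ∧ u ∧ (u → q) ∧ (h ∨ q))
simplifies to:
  ¬q ∨ ¬u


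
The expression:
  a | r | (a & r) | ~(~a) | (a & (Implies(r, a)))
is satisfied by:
  {r: True, a: True}
  {r: True, a: False}
  {a: True, r: False}


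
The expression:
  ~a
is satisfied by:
  {a: False}


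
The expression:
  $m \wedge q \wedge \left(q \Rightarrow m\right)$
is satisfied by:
  {m: True, q: True}


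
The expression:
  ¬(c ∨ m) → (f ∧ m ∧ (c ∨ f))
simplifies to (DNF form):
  c ∨ m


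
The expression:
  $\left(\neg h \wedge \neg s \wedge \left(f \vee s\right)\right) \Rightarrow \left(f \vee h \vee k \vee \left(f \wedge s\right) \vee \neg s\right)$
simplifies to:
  $\text{True}$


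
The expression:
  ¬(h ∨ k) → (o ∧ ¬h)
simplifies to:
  h ∨ k ∨ o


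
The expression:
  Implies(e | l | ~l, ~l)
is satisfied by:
  {l: False}


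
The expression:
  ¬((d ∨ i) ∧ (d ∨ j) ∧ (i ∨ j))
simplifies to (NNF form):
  (¬d ∧ ¬i) ∨ (¬d ∧ ¬j) ∨ (¬i ∧ ¬j)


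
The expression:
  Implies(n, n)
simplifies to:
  True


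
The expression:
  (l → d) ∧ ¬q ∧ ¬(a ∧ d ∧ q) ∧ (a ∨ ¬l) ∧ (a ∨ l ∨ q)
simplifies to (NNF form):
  a ∧ ¬q ∧ (d ∨ ¬l)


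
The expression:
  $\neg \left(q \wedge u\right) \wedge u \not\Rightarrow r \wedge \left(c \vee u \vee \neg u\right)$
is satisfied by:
  {u: True, q: False, r: False}


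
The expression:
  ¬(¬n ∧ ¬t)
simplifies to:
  n ∨ t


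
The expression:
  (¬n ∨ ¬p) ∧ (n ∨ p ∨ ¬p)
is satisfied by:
  {p: False, n: False}
  {n: True, p: False}
  {p: True, n: False}


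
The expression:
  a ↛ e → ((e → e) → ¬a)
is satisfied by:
  {e: True, a: False}
  {a: False, e: False}
  {a: True, e: True}


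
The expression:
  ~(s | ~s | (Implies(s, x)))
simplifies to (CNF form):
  False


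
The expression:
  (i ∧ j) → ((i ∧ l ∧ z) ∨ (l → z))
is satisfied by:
  {z: True, l: False, i: False, j: False}
  {j: False, l: False, z: False, i: False}
  {j: True, z: True, l: False, i: False}
  {j: True, l: False, z: False, i: False}
  {i: True, z: True, j: False, l: False}
  {i: True, j: False, l: False, z: False}
  {i: True, j: True, z: True, l: False}
  {i: True, j: True, l: False, z: False}
  {z: True, l: True, i: False, j: False}
  {l: True, i: False, z: False, j: False}
  {j: True, l: True, z: True, i: False}
  {j: True, l: True, i: False, z: False}
  {z: True, l: True, i: True, j: False}
  {l: True, i: True, j: False, z: False}
  {j: True, l: True, i: True, z: True}


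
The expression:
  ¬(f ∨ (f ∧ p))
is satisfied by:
  {f: False}


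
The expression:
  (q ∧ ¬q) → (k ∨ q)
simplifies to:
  True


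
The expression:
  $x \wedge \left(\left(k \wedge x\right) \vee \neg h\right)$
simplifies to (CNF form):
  $x \wedge \left(k \vee \neg h\right)$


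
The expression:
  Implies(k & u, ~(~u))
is always true.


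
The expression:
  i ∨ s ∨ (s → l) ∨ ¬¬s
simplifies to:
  True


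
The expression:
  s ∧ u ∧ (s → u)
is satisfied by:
  {u: True, s: True}


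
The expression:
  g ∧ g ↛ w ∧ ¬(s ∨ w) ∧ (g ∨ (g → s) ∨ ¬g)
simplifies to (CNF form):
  g ∧ ¬s ∧ ¬w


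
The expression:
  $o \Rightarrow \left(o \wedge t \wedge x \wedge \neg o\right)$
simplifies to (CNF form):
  $\neg o$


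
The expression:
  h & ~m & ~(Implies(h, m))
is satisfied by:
  {h: True, m: False}


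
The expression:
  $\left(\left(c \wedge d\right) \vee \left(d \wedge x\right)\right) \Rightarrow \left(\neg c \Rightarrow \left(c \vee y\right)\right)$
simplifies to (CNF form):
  $c \vee y \vee \neg d \vee \neg x$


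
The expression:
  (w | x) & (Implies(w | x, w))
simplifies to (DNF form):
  w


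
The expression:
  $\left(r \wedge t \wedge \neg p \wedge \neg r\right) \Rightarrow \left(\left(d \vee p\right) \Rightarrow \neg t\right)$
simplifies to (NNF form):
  $\text{True}$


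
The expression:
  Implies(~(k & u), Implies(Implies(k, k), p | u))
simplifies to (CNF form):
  p | u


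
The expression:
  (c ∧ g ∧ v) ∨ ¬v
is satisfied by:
  {c: True, g: True, v: False}
  {c: True, g: False, v: False}
  {g: True, c: False, v: False}
  {c: False, g: False, v: False}
  {c: True, v: True, g: True}


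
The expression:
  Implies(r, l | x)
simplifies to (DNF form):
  l | x | ~r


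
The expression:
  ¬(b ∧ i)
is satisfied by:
  {b: False, i: False}
  {i: True, b: False}
  {b: True, i: False}


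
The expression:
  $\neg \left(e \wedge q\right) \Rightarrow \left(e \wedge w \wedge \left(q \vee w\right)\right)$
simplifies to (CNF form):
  $e \wedge \left(q \vee w\right)$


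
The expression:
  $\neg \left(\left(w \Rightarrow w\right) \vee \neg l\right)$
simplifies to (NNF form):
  $\text{False}$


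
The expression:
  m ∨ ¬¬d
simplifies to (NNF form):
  d ∨ m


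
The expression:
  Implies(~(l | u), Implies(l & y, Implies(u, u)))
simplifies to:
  True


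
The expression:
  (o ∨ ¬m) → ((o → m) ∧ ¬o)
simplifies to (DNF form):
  ¬o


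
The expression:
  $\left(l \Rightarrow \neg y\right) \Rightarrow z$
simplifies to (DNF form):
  $z \vee \left(l \wedge y\right)$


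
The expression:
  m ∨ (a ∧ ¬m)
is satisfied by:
  {a: True, m: True}
  {a: True, m: False}
  {m: True, a: False}


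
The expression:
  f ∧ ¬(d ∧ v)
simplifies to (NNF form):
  f ∧ (¬d ∨ ¬v)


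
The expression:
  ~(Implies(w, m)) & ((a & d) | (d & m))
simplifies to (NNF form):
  a & d & w & ~m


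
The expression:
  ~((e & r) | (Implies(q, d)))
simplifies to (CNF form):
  q & ~d & (~e | ~r)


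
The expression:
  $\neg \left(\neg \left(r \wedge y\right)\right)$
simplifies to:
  $r \wedge y$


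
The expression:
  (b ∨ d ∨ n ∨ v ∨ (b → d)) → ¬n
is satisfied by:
  {n: False}


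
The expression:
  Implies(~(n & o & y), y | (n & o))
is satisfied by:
  {n: True, y: True, o: True}
  {n: True, y: True, o: False}
  {y: True, o: True, n: False}
  {y: True, o: False, n: False}
  {n: True, o: True, y: False}


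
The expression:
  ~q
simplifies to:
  ~q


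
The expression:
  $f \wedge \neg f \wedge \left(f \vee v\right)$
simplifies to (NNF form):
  $\text{False}$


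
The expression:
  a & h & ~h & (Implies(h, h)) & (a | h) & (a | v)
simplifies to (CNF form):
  False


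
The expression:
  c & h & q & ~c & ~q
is never true.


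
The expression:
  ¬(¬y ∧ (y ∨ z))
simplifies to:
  y ∨ ¬z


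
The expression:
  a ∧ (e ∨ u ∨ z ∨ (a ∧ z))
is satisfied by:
  {a: True, z: True, e: True, u: True}
  {a: True, z: True, e: True, u: False}
  {a: True, z: True, u: True, e: False}
  {a: True, z: True, u: False, e: False}
  {a: True, e: True, u: True, z: False}
  {a: True, e: True, u: False, z: False}
  {a: True, e: False, u: True, z: False}


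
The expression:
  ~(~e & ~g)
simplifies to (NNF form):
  e | g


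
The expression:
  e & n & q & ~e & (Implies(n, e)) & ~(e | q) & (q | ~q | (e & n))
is never true.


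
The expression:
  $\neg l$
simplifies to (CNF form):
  $\neg l$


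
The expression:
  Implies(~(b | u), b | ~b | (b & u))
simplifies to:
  True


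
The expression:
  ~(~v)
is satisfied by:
  {v: True}


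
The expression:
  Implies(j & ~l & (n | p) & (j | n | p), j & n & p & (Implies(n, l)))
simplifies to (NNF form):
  l | ~j | (~n & ~p)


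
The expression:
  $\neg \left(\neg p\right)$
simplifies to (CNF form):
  $p$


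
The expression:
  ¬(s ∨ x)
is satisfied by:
  {x: False, s: False}


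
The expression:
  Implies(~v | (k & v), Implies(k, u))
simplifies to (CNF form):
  u | ~k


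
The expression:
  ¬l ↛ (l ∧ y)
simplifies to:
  ¬l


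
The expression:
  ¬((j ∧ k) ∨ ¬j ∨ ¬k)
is never true.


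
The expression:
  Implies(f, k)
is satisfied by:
  {k: True, f: False}
  {f: False, k: False}
  {f: True, k: True}


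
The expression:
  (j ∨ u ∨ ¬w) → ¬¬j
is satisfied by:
  {j: True, w: True, u: False}
  {j: True, w: False, u: False}
  {j: True, u: True, w: True}
  {j: True, u: True, w: False}
  {w: True, u: False, j: False}


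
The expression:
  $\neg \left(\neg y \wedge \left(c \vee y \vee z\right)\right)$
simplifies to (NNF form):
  $y \vee \left(\neg c \wedge \neg z\right)$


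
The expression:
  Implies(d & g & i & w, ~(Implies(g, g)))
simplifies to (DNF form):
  ~d | ~g | ~i | ~w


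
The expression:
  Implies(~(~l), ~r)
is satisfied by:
  {l: False, r: False}
  {r: True, l: False}
  {l: True, r: False}


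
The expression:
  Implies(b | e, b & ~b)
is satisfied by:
  {e: False, b: False}


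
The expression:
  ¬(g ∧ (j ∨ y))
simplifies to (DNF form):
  (¬j ∧ ¬y) ∨ ¬g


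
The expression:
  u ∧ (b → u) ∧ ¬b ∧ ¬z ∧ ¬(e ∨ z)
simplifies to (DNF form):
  u ∧ ¬b ∧ ¬e ∧ ¬z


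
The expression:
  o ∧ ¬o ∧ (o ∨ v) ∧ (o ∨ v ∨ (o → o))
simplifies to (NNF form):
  False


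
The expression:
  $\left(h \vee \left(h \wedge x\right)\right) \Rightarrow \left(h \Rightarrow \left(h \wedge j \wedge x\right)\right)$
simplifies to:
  $\left(j \wedge x\right) \vee \neg h$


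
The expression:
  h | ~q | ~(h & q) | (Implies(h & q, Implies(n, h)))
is always true.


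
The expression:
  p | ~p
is always true.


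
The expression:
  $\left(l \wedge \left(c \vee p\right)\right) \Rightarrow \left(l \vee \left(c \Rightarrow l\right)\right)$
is always true.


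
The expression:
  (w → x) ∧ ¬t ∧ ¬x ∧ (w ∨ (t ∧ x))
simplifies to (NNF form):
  False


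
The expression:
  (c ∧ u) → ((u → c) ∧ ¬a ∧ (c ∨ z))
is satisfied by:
  {u: False, c: False, a: False}
  {a: True, u: False, c: False}
  {c: True, u: False, a: False}
  {a: True, c: True, u: False}
  {u: True, a: False, c: False}
  {a: True, u: True, c: False}
  {c: True, u: True, a: False}


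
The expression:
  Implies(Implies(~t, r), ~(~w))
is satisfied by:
  {w: True, t: False, r: False}
  {r: True, w: True, t: False}
  {w: True, t: True, r: False}
  {r: True, w: True, t: True}
  {r: False, t: False, w: False}


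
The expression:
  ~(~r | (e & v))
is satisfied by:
  {r: True, v: False, e: False}
  {r: True, e: True, v: False}
  {r: True, v: True, e: False}


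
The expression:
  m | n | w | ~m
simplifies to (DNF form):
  True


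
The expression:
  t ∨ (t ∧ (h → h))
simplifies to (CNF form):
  t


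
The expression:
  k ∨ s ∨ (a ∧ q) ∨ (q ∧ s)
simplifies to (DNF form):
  k ∨ s ∨ (a ∧ q)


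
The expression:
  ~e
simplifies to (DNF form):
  ~e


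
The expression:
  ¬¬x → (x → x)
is always true.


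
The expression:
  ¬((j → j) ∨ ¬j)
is never true.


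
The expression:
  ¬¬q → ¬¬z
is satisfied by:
  {z: True, q: False}
  {q: False, z: False}
  {q: True, z: True}


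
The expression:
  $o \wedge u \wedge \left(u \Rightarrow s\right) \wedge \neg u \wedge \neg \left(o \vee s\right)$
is never true.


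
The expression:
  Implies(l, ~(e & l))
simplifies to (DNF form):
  ~e | ~l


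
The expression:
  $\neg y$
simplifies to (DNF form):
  $\neg y$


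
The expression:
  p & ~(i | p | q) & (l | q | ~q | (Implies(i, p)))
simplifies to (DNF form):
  False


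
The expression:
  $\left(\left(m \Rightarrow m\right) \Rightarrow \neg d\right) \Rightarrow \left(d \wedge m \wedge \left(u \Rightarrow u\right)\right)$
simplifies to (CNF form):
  $d$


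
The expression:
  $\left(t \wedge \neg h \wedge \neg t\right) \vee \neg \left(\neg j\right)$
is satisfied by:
  {j: True}


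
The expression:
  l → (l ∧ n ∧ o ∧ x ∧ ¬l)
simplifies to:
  ¬l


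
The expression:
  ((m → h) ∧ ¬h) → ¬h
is always true.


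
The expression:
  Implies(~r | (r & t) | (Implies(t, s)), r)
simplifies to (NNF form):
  r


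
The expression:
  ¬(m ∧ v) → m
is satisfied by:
  {m: True}


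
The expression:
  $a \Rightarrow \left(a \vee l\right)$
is always true.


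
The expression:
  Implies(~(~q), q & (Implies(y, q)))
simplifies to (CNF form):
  True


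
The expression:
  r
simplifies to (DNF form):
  r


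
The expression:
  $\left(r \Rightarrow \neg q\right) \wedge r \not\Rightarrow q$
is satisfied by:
  {r: True, q: False}


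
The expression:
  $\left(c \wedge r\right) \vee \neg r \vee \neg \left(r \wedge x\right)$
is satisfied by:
  {c: True, x: False, r: False}
  {c: False, x: False, r: False}
  {r: True, c: True, x: False}
  {r: True, c: False, x: False}
  {x: True, c: True, r: False}
  {x: True, c: False, r: False}
  {x: True, r: True, c: True}


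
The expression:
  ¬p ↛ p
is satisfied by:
  {p: False}


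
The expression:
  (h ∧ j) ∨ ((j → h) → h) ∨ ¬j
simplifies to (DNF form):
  True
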